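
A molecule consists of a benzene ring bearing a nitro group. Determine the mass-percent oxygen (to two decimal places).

Atom tally by fragment:
  benzene ring core → C:6 H:6
  (− 1 ring H displaced by substituents)
  + NO2 → N:1 O:2
Element totals:
  C: 6
  H: 5
  N: 1
  O: 2
Molecular formula: C6H5NO2.
Molar mass = 123.111 g/mol.
Mass from O: 2 × 15.999 = 31.998 g/mol.
%O = 31.998 / 123.111 × 100 = 25.99%.

25.99%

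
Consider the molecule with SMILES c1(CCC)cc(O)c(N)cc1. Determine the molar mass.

Atom tally by fragment:
  benzene ring core → C:6 H:6
  (− 3 ring H displaced by substituents)
  + CH2CH2CH3 → C:3 H:7
  + OH → O:1 H:1
  + NH2 → N:1 H:2
Element totals:
  C: 9
  H: 13
  N: 1
  O: 1
Molecular formula: C9H13NO.
  M = 9(12.011) + 13(1.008) + 14.007 + 15.999
    = 108.099 + 13.104 + 14.007 + 15.999 = 151.209

151.21 g/mol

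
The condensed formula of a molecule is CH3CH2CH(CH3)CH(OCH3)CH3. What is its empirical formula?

C7H16O

Atom tally by fragment:
  CH3 → C:1 H:3
  CH2 → C:1 H:2
  CH(CH3) → C:2 H:4
  CH(OCH3) → C:2 H:4 O:1
  CH3 → C:1 H:3
Element totals:
  C: 7
  H: 16
  O: 1
Molecular formula: C7H16O.
gcd of subscripts (7, 16, 1) = 1, so the empirical formula equals the molecular formula.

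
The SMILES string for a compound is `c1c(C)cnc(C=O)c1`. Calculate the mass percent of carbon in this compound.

Atom tally by fragment:
  pyridine ring core → C:5 H:5 N:1
  (− 2 ring H displaced by substituents)
  + CH3 → C:1 H:3
  + CHO → C:1 H:1 O:1
Element totals:
  C: 7
  H: 7
  N: 1
  O: 1
Molecular formula: C7H7NO.
Molar mass = 121.139 g/mol.
Mass from C: 7 × 12.011 = 84.077 g/mol.
%C = 84.077 / 121.139 × 100 = 69.41%.

69.41%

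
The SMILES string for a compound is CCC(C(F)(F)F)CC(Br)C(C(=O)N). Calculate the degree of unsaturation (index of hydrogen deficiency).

Atom tally by fragment:
  CH3 → C:1 H:3
  CH2 → C:1 H:2
  CH(CF3) → C:2 H:1 F:3
  CH2 → C:1 H:2
  CH(Br) → C:1 H:1 Br:1
  CH2CONH2 → C:2 H:4 O:1 N:1
Element totals:
  C: 8
  H: 13
  Br: 1
  F: 3
  N: 1
  O: 1
Molecular formula: C8H13BrF3NO.
DoU = (2C + 2 + N − H − X) / 2 = (2·8 + 2 + 1 − 13 − 4) / 2 = 1.

1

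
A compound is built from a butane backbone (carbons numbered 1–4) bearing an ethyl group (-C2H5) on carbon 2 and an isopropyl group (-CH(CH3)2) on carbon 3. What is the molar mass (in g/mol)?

128.26 g/mol

Atom tally by fragment:
  CH3 → C:1 H:3
  CH(C2H5) → C:3 H:6
  CH(CH(CH3)2) → C:4 H:8
  CH3 → C:1 H:3
Element totals:
  C: 9
  H: 20
Molecular formula: C9H20.
  M = 9(12.011) + 20(1.008)
    = 108.099 + 20.160 = 128.259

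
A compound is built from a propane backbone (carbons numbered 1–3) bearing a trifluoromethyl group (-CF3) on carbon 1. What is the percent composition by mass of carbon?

Atom tally by fragment:
  F3CCH2 → C:2 H:2 F:3
  CH2 → C:1 H:2
  CH3 → C:1 H:3
Element totals:
  C: 4
  H: 7
  F: 3
Molecular formula: C4H7F3.
Molar mass = 112.094 g/mol.
Mass from C: 4 × 12.011 = 48.044 g/mol.
%C = 48.044 / 112.094 × 100 = 42.86%.

42.86%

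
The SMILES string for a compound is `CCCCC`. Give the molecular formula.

C5H12

Atom tally by fragment:
  CH3 → C:1 H:3
  CH2 → C:1 H:2
  CH2 → C:1 H:2
  CH2 → C:1 H:2
  CH3 → C:1 H:3
Element totals:
  C: 5
  H: 12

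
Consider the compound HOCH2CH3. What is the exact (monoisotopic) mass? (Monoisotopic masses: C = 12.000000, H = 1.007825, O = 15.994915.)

Atom tally by fragment:
  HOCH2 → C:1 H:3 O:1
  CH3 → C:1 H:3
Element totals:
  C: 2
  H: 6
  O: 1
Molecular formula: C2H6O.
  M = 2(12.0) + 6(1.007825) + 15.994915
    = 24.000000 + 6.046950 + 15.994915 = 46.041865

46.0419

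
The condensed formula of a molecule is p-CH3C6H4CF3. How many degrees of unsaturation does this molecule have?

4

Element totals:
  C: 8
  H: 7
  F: 3
Molecular formula: C8H7F3.
DoU = (2C + 2 + N − H − X) / 2 = (2·8 + 2 + 0 − 7 − 3) / 2 = 4.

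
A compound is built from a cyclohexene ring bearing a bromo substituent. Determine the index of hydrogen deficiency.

Atom tally by fragment:
  cyclohexene ring core → C:6 H:10
  (− 1 ring H displaced by substituents)
  + Br → Br:1
Element totals:
  C: 6
  H: 9
  Br: 1
Molecular formula: C6H9Br.
DoU = (2C + 2 + N − H − X) / 2 = (2·6 + 2 + 0 − 9 − 1) / 2 = 2.

2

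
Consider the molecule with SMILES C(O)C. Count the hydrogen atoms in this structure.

Atom tally by fragment:
  HOCH2 → C:1 H:3 O:1
  CH3 → C:1 H:3
Element totals:
  C: 2
  H: 6
  O: 1

6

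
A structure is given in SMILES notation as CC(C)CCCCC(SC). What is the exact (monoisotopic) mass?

160.1286

Atom tally by fragment:
  CH3 → C:1 H:3
  CH(CH3) → C:2 H:4
  CH2 → C:1 H:2
  CH2 → C:1 H:2
  CH2 → C:1 H:2
  CH2 → C:1 H:2
  CH2SCH3 → C:2 H:5 S:1
Element totals:
  C: 9
  H: 20
  S: 1
Molecular formula: C9H20S.
  M = 9(12.0) + 20(1.007825) + 31.972071
    = 108.000000 + 20.156500 + 31.972071 = 160.128571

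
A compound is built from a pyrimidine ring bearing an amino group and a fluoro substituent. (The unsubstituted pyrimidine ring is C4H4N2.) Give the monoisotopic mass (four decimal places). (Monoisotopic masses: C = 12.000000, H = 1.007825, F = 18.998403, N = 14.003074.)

113.0389

Atom tally by fragment:
  pyrimidine ring core → C:4 H:4 N:2
  (− 2 ring H displaced by substituents)
  + NH2 → N:1 H:2
  + F → F:1
Element totals:
  C: 4
  H: 4
  F: 1
  N: 3
Molecular formula: C4H4FN3.
  M = 4(12.0) + 4(1.007825) + 18.998403 + 3(14.003074)
    = 48.000000 + 4.031300 + 18.998403 + 42.009222 = 113.038925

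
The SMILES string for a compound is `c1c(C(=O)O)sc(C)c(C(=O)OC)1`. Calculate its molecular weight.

200.21 g/mol

Atom tally by fragment:
  thiophene ring core → C:4 H:4 S:1
  (− 3 ring H displaced by substituents)
  + COOH → C:1 H:1 O:2
  + CH3 → C:1 H:3
  + COOCH3 → C:2 H:3 O:2
Element totals:
  C: 8
  H: 8
  O: 4
  S: 1
Molecular formula: C8H8O4S.
  M = 8(12.011) + 8(1.008) + 4(15.999) + 32.06
    = 96.088 + 8.064 + 63.996 + 32.060 = 200.208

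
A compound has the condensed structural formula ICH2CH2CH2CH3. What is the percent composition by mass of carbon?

26.11%

Element totals:
  C: 4
  H: 9
  I: 1
Molecular formula: C4H9I.
Molar mass = 184.020 g/mol.
Mass from C: 4 × 12.011 = 48.044 g/mol.
%C = 48.044 / 184.020 × 100 = 26.11%.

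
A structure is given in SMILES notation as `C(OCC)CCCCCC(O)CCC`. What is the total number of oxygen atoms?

2

Atom tally by fragment:
  C2H5OCH2 → C:3 H:7 O:1
  CH2 → C:1 H:2
  CH2 → C:1 H:2
  CH2 → C:1 H:2
  CH2 → C:1 H:2
  CH2 → C:1 H:2
  CH(OH) → C:1 H:2 O:1
  CH2 → C:1 H:2
  CH2 → C:1 H:2
  CH3 → C:1 H:3
Element totals:
  C: 12
  H: 26
  O: 2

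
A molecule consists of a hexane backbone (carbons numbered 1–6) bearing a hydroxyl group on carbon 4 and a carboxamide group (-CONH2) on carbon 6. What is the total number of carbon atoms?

7

Atom tally by fragment:
  CH3 → C:1 H:3
  CH2 → C:1 H:2
  CH2 → C:1 H:2
  CH(OH) → C:1 H:2 O:1
  CH2 → C:1 H:2
  CH2CONH2 → C:2 H:4 O:1 N:1
Element totals:
  C: 7
  H: 15
  N: 1
  O: 2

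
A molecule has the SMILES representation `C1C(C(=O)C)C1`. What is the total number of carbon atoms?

5

Atom tally by fragment:
  cyclopropane ring core → C:3 H:6
  (− 1 ring H displaced by substituents)
  + COCH3 → C:2 H:3 O:1
Element totals:
  C: 5
  H: 8
  O: 1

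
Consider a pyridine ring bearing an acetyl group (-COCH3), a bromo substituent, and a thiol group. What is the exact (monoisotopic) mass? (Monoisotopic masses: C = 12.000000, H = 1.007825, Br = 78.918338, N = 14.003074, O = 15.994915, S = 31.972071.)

230.9353

Atom tally by fragment:
  pyridine ring core → C:5 H:5 N:1
  (− 3 ring H displaced by substituents)
  + COCH3 → C:2 H:3 O:1
  + Br → Br:1
  + SH → S:1 H:1
Element totals:
  C: 7
  H: 6
  Br: 1
  N: 1
  O: 1
  S: 1
Molecular formula: C7H6BrNOS.
  M = 7(12.0) + 6(1.007825) + 78.918338 + 14.003074 + 15.994915 + 31.972071
    = 84.000000 + 6.046950 + 78.918338 + 14.003074 + 15.994915 + 31.972071 = 230.935348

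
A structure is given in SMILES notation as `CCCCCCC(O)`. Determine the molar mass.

116.20 g/mol

Atom tally by fragment:
  CH3 → C:1 H:3
  CH2 → C:1 H:2
  CH2 → C:1 H:2
  CH2 → C:1 H:2
  CH2 → C:1 H:2
  CH2 → C:1 H:2
  CH2OH → C:1 H:3 O:1
Element totals:
  C: 7
  H: 16
  O: 1
Molecular formula: C7H16O.
  M = 7(12.011) + 16(1.008) + 15.999
    = 84.077 + 16.128 + 15.999 = 116.204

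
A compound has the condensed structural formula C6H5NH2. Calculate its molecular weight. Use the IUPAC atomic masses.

Atom tally by fragment:
  benzene ring core → C:6 H:6
  (− 1 ring H displaced by substituents)
  + NH2 → N:1 H:2
Element totals:
  C: 6
  H: 7
  N: 1
Molecular formula: C6H7N.
  M = 6(12.011) + 7(1.008) + 14.007
    = 72.066 + 7.056 + 14.007 = 93.129

93.13 g/mol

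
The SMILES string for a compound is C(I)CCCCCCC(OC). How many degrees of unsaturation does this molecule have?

0

Atom tally by fragment:
  ICH2 → C:1 H:2 I:1
  CH2 → C:1 H:2
  CH2 → C:1 H:2
  CH2 → C:1 H:2
  CH2 → C:1 H:2
  CH2 → C:1 H:2
  CH2 → C:1 H:2
  CH2OCH3 → C:2 H:5 O:1
Element totals:
  C: 9
  H: 19
  I: 1
  O: 1
Molecular formula: C9H19IO.
DoU = (2C + 2 + N − H − X) / 2 = (2·9 + 2 + 0 − 19 − 1) / 2 = 0.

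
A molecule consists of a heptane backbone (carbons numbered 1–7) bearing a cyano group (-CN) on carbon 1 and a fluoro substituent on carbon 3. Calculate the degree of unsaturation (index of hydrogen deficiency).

Atom tally by fragment:
  NCCH2 → C:2 H:2 N:1
  CH2 → C:1 H:2
  CH(F) → C:1 H:1 F:1
  CH2 → C:1 H:2
  CH2 → C:1 H:2
  CH2 → C:1 H:2
  CH3 → C:1 H:3
Element totals:
  C: 8
  H: 14
  F: 1
  N: 1
Molecular formula: C8H14FN.
DoU = (2C + 2 + N − H − X) / 2 = (2·8 + 2 + 1 − 14 − 1) / 2 = 2.

2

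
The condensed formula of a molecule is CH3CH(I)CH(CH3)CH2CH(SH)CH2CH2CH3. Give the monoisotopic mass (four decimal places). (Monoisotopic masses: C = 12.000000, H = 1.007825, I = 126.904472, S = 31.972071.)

Atom tally by fragment:
  CH3 → C:1 H:3
  CH(I) → C:1 H:1 I:1
  CH(CH3) → C:2 H:4
  CH2 → C:1 H:2
  CH(SH) → C:1 H:2 S:1
  CH2 → C:1 H:2
  CH2 → C:1 H:2
  CH3 → C:1 H:3
Element totals:
  C: 9
  H: 19
  I: 1
  S: 1
Molecular formula: C9H19IS.
  M = 9(12.0) + 19(1.007825) + 126.904472 + 31.972071
    = 108.000000 + 19.148675 + 126.904472 + 31.972071 = 286.025218

286.0252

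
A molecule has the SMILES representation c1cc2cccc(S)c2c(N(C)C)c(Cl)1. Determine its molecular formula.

Atom tally by fragment:
  naphthalene ring system core → C:10 H:8
  (− 3 ring H displaced by substituents)
  + SH → S:1 H:1
  + N(CH3)2 → N:1 C:2 H:6
  + Cl → Cl:1
Element totals:
  C: 12
  H: 12
  Cl: 1
  N: 1
  S: 1

C12H12ClNS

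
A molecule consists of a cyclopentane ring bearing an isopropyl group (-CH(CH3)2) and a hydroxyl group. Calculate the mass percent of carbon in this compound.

74.94%

Atom tally by fragment:
  cyclopentane ring core → C:5 H:10
  (− 2 ring H displaced by substituents)
  + CH(CH3)2 → C:3 H:7
  + OH → O:1 H:1
Element totals:
  C: 8
  H: 16
  O: 1
Molecular formula: C8H16O.
Molar mass = 128.215 g/mol.
Mass from C: 8 × 12.011 = 96.088 g/mol.
%C = 96.088 / 128.215 × 100 = 74.94%.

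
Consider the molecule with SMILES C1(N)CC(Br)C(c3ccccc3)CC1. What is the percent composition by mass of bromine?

31.44%

Atom tally by fragment:
  cyclohexane ring core → C:6 H:12
  (− 3 ring H displaced by substituents)
  + NH2 → N:1 H:2
  + Br → Br:1
  + C6H5 → C:6 H:5
Element totals:
  C: 12
  H: 16
  Br: 1
  N: 1
Molecular formula: C12H16BrN.
Molar mass = 254.171 g/mol.
Mass from Br: 1 × 79.904 = 79.904 g/mol.
%Br = 79.904 / 254.171 × 100 = 31.44%.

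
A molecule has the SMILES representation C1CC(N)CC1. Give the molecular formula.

Atom tally by fragment:
  cyclopentane ring core → C:5 H:10
  (− 1 ring H displaced by substituents)
  + NH2 → N:1 H:2
Element totals:
  C: 5
  H: 11
  N: 1

C5H11N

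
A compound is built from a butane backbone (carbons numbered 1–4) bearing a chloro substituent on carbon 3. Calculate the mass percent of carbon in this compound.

51.90%

Atom tally by fragment:
  CH3 → C:1 H:3
  CH2 → C:1 H:2
  CH(Cl) → C:1 H:1 Cl:1
  CH3 → C:1 H:3
Element totals:
  C: 4
  H: 9
  Cl: 1
Molecular formula: C4H9Cl.
Molar mass = 92.566 g/mol.
Mass from C: 4 × 12.011 = 48.044 g/mol.
%C = 48.044 / 92.566 × 100 = 51.90%.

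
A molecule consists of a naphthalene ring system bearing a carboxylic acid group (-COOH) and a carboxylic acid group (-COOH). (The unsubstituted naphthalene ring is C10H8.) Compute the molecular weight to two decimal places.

Atom tally by fragment:
  naphthalene ring system core → C:10 H:8
  (− 2 ring H displaced by substituents)
  + COOH → C:1 H:1 O:2
  + COOH → C:1 H:1 O:2
Element totals:
  C: 12
  H: 8
  O: 4
Molecular formula: C12H8O4.
  M = 12(12.011) + 8(1.008) + 4(15.999)
    = 144.132 + 8.064 + 63.996 = 216.192

216.19 g/mol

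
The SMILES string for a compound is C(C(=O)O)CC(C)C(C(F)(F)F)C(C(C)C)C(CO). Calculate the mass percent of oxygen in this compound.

16.88%

Atom tally by fragment:
  HOOCCH2 → C:2 H:3 O:2
  CH2 → C:1 H:2
  CH(CH3) → C:2 H:4
  CH(CF3) → C:2 H:1 F:3
  CH(CH(CH3)2) → C:4 H:8
  CH2CH2OH → C:2 H:5 O:1
Element totals:
  C: 13
  H: 23
  F: 3
  O: 3
Molecular formula: C13H23F3O3.
Molar mass = 284.318 g/mol.
Mass from O: 3 × 15.999 = 47.997 g/mol.
%O = 47.997 / 284.318 × 100 = 16.88%.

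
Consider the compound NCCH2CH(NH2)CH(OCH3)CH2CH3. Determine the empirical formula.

Element totals:
  C: 7
  H: 14
  N: 2
  O: 1
Molecular formula: C7H14N2O.
gcd of subscripts (7, 14, 2, 1) = 1, so the empirical formula equals the molecular formula.

C7H14N2O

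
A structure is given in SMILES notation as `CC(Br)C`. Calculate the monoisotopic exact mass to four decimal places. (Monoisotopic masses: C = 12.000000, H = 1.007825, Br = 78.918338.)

Atom tally by fragment:
  CH3 → C:1 H:3
  CH(Br) → C:1 H:1 Br:1
  CH3 → C:1 H:3
Element totals:
  C: 3
  H: 7
  Br: 1
Molecular formula: C3H7Br.
  M = 3(12.0) + 7(1.007825) + 78.918338
    = 36.000000 + 7.054775 + 78.918338 = 121.973113

121.9731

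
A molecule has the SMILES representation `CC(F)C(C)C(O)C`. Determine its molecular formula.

Atom tally by fragment:
  CH3 → C:1 H:3
  CH(F) → C:1 H:1 F:1
  CH(CH3) → C:2 H:4
  CH(OH) → C:1 H:2 O:1
  CH3 → C:1 H:3
Element totals:
  C: 6
  H: 13
  F: 1
  O: 1

C6H13FO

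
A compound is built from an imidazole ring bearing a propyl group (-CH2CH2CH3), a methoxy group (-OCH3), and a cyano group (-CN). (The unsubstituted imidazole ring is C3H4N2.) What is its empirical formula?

C8H11N3O

Atom tally by fragment:
  imidazole ring core → C:3 H:4 N:2
  (− 3 ring H displaced by substituents)
  + CH2CH2CH3 → C:3 H:7
  + OCH3 → C:1 H:3 O:1
  + CN → C:1 N:1
Element totals:
  C: 8
  H: 11
  N: 3
  O: 1
Molecular formula: C8H11N3O.
gcd of subscripts (8, 11, 3, 1) = 1, so the empirical formula equals the molecular formula.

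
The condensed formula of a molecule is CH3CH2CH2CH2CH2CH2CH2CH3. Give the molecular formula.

Atom tally by fragment:
  CH3 → C:1 H:3
  CH2 → C:1 H:2
  CH2 → C:1 H:2
  CH2 → C:1 H:2
  CH2 → C:1 H:2
  CH2 → C:1 H:2
  CH2 → C:1 H:2
  CH3 → C:1 H:3
Element totals:
  C: 8
  H: 18

C8H18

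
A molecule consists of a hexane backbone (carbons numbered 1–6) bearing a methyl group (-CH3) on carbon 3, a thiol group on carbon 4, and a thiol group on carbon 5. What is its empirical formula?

Atom tally by fragment:
  CH3 → C:1 H:3
  CH2 → C:1 H:2
  CH(CH3) → C:2 H:4
  CH(SH) → C:1 H:2 S:1
  CH(SH) → C:1 H:2 S:1
  CH3 → C:1 H:3
Element totals:
  C: 7
  H: 16
  S: 2
Molecular formula: C7H16S2.
gcd of subscripts (7, 16, 2) = 1, so the empirical formula equals the molecular formula.

C7H16S2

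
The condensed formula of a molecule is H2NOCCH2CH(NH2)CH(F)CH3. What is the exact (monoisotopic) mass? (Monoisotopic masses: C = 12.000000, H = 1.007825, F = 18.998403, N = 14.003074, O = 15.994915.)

134.0855

Element totals:
  C: 5
  H: 11
  F: 1
  N: 2
  O: 1
Molecular formula: C5H11FN2O.
  M = 5(12.0) + 11(1.007825) + 18.998403 + 2(14.003074) + 15.994915
    = 60.000000 + 11.086075 + 18.998403 + 28.006148 + 15.994915 = 134.085541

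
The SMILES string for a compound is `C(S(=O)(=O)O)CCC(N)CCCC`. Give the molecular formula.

C8H19NO3S

Atom tally by fragment:
  HO3SCH2 → C:1 H:3 S:1 O:3
  CH2 → C:1 H:2
  CH2 → C:1 H:2
  CH(NH2) → C:1 H:3 N:1
  CH2 → C:1 H:2
  CH2 → C:1 H:2
  CH2 → C:1 H:2
  CH3 → C:1 H:3
Element totals:
  C: 8
  H: 19
  N: 1
  O: 3
  S: 1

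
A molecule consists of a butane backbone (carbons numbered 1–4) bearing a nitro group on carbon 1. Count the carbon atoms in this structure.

4

Atom tally by fragment:
  O2NCH2 → C:1 H:2 N:1 O:2
  CH2 → C:1 H:2
  CH2 → C:1 H:2
  CH3 → C:1 H:3
Element totals:
  C: 4
  H: 9
  N: 1
  O: 2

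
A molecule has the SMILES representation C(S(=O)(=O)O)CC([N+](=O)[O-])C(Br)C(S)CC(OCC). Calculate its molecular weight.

Atom tally by fragment:
  HO3SCH2 → C:1 H:3 S:1 O:3
  CH2 → C:1 H:2
  CH(NO2) → C:1 H:1 N:1 O:2
  CH(Br) → C:1 H:1 Br:1
  CH(SH) → C:1 H:2 S:1
  CH2 → C:1 H:2
  CH2OC2H5 → C:3 H:7 O:1
Element totals:
  C: 9
  H: 18
  Br: 1
  N: 1
  O: 6
  S: 2
Molecular formula: C9H18BrNO6S2.
  M = 9(12.011) + 18(1.008) + 79.904 + 14.007 + 6(15.999) + 2(32.06)
    = 108.099 + 18.144 + 79.904 + 14.007 + 95.994 + 64.120 = 380.268

380.27 g/mol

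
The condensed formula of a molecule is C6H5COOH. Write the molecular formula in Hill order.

C7H6O2

Element totals:
  C: 7
  H: 6
  O: 2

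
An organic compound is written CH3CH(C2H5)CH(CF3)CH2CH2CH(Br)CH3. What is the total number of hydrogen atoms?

Atom tally by fragment:
  CH3 → C:1 H:3
  CH(C2H5) → C:3 H:6
  CH(CF3) → C:2 H:1 F:3
  CH2 → C:1 H:2
  CH2 → C:1 H:2
  CH(Br) → C:1 H:1 Br:1
  CH3 → C:1 H:3
Element totals:
  C: 10
  H: 18
  Br: 1
  F: 3

18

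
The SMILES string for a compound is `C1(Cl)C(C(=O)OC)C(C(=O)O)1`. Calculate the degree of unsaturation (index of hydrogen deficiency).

Atom tally by fragment:
  cyclopropane ring core → C:3 H:6
  (− 3 ring H displaced by substituents)
  + Cl → Cl:1
  + COOCH3 → C:2 H:3 O:2
  + COOH → C:1 H:1 O:2
Element totals:
  C: 6
  H: 7
  Cl: 1
  O: 4
Molecular formula: C6H7ClO4.
DoU = (2C + 2 + N − H − X) / 2 = (2·6 + 2 + 0 − 7 − 1) / 2 = 3.

3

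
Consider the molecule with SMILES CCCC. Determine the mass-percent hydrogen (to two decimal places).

17.34%

Atom tally by fragment:
  CH3 → C:1 H:3
  CH2 → C:1 H:2
  CH2 → C:1 H:2
  CH3 → C:1 H:3
Element totals:
  C: 4
  H: 10
Molecular formula: C4H10.
Molar mass = 58.124 g/mol.
Mass from H: 10 × 1.008 = 10.080 g/mol.
%H = 10.080 / 58.124 × 100 = 17.34%.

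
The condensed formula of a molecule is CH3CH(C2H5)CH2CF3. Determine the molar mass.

140.15 g/mol

Atom tally by fragment:
  CH3 → C:1 H:3
  CH(C2H5) → C:3 H:6
  CH2CF3 → C:2 H:2 F:3
Element totals:
  C: 6
  H: 11
  F: 3
Molecular formula: C6H11F3.
  M = 6(12.011) + 11(1.008) + 3(18.998)
    = 72.066 + 11.088 + 56.994 = 140.148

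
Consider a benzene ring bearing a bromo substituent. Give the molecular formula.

C6H5Br

Atom tally by fragment:
  benzene ring core → C:6 H:6
  (− 1 ring H displaced by substituents)
  + Br → Br:1
Element totals:
  C: 6
  H: 5
  Br: 1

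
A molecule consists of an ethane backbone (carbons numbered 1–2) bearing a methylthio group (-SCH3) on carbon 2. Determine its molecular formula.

C3H8S

Atom tally by fragment:
  CH3 → C:1 H:3
  CH2SCH3 → C:2 H:5 S:1
Element totals:
  C: 3
  H: 8
  S: 1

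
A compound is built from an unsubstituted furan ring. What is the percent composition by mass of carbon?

70.58%

Atom tally by fragment:
  furan ring core → C:4 H:4 O:1
Element totals:
  C: 4
  H: 4
  O: 1
Molecular formula: C4H4O.
Molar mass = 68.075 g/mol.
Mass from C: 4 × 12.011 = 48.044 g/mol.
%C = 48.044 / 68.075 × 100 = 70.58%.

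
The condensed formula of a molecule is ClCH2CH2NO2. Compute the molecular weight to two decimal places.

109.51 g/mol

Element totals:
  C: 2
  H: 4
  Cl: 1
  N: 1
  O: 2
Molecular formula: C2H4ClNO2.
  M = 2(12.011) + 4(1.008) + 35.45 + 14.007 + 2(15.999)
    = 24.022 + 4.032 + 35.450 + 14.007 + 31.998 = 109.509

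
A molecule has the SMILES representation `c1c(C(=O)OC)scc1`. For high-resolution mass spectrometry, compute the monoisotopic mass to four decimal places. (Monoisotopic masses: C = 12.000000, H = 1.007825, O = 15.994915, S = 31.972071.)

142.0089

Atom tally by fragment:
  thiophene ring core → C:4 H:4 S:1
  (− 1 ring H displaced by substituents)
  + COOCH3 → C:2 H:3 O:2
Element totals:
  C: 6
  H: 6
  O: 2
  S: 1
Molecular formula: C6H6O2S.
  M = 6(12.0) + 6(1.007825) + 2(15.994915) + 31.972071
    = 72.000000 + 6.046950 + 31.989830 + 31.972071 = 142.008851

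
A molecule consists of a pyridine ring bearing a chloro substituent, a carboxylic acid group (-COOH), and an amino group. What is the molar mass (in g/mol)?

Atom tally by fragment:
  pyridine ring core → C:5 H:5 N:1
  (− 3 ring H displaced by substituents)
  + Cl → Cl:1
  + COOH → C:1 H:1 O:2
  + NH2 → N:1 H:2
Element totals:
  C: 6
  H: 5
  Cl: 1
  N: 2
  O: 2
Molecular formula: C6H5ClN2O2.
  M = 6(12.011) + 5(1.008) + 35.45 + 2(14.007) + 2(15.999)
    = 72.066 + 5.040 + 35.450 + 28.014 + 31.998 = 172.568

172.57 g/mol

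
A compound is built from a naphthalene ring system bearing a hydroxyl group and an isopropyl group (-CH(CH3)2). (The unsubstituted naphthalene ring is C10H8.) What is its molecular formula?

C13H14O

Atom tally by fragment:
  naphthalene ring system core → C:10 H:8
  (− 2 ring H displaced by substituents)
  + OH → O:1 H:1
  + CH(CH3)2 → C:3 H:7
Element totals:
  C: 13
  H: 14
  O: 1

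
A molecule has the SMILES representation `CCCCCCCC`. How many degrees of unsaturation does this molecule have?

Atom tally by fragment:
  CH3 → C:1 H:3
  CH2 → C:1 H:2
  CH2 → C:1 H:2
  CH2 → C:1 H:2
  CH2 → C:1 H:2
  CH2 → C:1 H:2
  CH2 → C:1 H:2
  CH3 → C:1 H:3
Element totals:
  C: 8
  H: 18
Molecular formula: C8H18.
DoU = (2C + 2 + N − H − X) / 2 = (2·8 + 2 + 0 − 18 − 0) / 2 = 0.

0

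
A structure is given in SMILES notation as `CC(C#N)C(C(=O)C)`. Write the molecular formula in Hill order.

Atom tally by fragment:
  CH3 → C:1 H:3
  CH(CN) → C:2 H:1 N:1
  CH2COCH3 → C:3 H:5 O:1
Element totals:
  C: 6
  H: 9
  N: 1
  O: 1

C6H9NO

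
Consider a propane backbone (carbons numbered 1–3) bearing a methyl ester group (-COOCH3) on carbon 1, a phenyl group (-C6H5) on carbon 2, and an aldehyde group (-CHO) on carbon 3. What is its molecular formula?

Atom tally by fragment:
  CH3OOCCH2 → C:3 H:5 O:2
  CH(C6H5) → C:7 H:6
  CH2CHO → C:2 H:3 O:1
Element totals:
  C: 12
  H: 14
  O: 3

C12H14O3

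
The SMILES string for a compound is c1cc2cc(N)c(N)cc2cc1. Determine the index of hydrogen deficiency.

7

Atom tally by fragment:
  naphthalene ring system core → C:10 H:8
  (− 2 ring H displaced by substituents)
  + NH2 → N:1 H:2
  + NH2 → N:1 H:2
Element totals:
  C: 10
  H: 10
  N: 2
Molecular formula: C10H10N2.
DoU = (2C + 2 + N − H − X) / 2 = (2·10 + 2 + 2 − 10 − 0) / 2 = 7.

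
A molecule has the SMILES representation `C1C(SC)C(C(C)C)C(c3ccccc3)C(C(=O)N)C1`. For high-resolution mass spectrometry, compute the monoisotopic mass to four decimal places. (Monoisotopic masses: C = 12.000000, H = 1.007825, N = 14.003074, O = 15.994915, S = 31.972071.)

Atom tally by fragment:
  cyclohexane ring core → C:6 H:12
  (− 4 ring H displaced by substituents)
  + SCH3 → C:1 H:3 S:1
  + CH(CH3)2 → C:3 H:7
  + C6H5 → C:6 H:5
  + CONH2 → C:1 H:2 O:1 N:1
Element totals:
  C: 17
  H: 25
  N: 1
  O: 1
  S: 1
Molecular formula: C17H25NOS.
  M = 17(12.0) + 25(1.007825) + 14.003074 + 15.994915 + 31.972071
    = 204.000000 + 25.195625 + 14.003074 + 15.994915 + 31.972071 = 291.165685

291.1657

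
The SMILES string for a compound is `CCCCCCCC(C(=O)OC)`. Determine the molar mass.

Atom tally by fragment:
  CH3 → C:1 H:3
  CH2 → C:1 H:2
  CH2 → C:1 H:2
  CH2 → C:1 H:2
  CH2 → C:1 H:2
  CH2 → C:1 H:2
  CH2 → C:1 H:2
  CH2COOCH3 → C:3 H:5 O:2
Element totals:
  C: 10
  H: 20
  O: 2
Molecular formula: C10H20O2.
  M = 10(12.011) + 20(1.008) + 2(15.999)
    = 120.110 + 20.160 + 31.998 = 172.268

172.27 g/mol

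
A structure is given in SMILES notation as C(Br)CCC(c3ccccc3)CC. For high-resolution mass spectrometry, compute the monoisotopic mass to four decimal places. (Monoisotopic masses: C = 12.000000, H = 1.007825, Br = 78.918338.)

Atom tally by fragment:
  BrCH2 → C:1 H:2 Br:1
  CH2 → C:1 H:2
  CH2 → C:1 H:2
  CH(C6H5) → C:7 H:6
  CH2 → C:1 H:2
  CH3 → C:1 H:3
Element totals:
  C: 12
  H: 17
  Br: 1
Molecular formula: C12H17Br.
  M = 12(12.0) + 17(1.007825) + 78.918338
    = 144.000000 + 17.133025 + 78.918338 = 240.051363

240.0514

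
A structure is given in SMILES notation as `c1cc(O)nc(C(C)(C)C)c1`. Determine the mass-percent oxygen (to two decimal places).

10.58%

Atom tally by fragment:
  pyridine ring core → C:5 H:5 N:1
  (− 2 ring H displaced by substituents)
  + OH → O:1 H:1
  + C(CH3)3 → C:4 H:9
Element totals:
  C: 9
  H: 13
  N: 1
  O: 1
Molecular formula: C9H13NO.
Molar mass = 151.209 g/mol.
Mass from O: 1 × 15.999 = 15.999 g/mol.
%O = 15.999 / 151.209 × 100 = 10.58%.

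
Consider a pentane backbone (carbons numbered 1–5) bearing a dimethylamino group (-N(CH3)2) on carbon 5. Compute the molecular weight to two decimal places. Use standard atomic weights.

Atom tally by fragment:
  CH3 → C:1 H:3
  CH2 → C:1 H:2
  CH2 → C:1 H:2
  CH2 → C:1 H:2
  CH2N(CH3)2 → C:3 H:8 N:1
Element totals:
  C: 7
  H: 17
  N: 1
Molecular formula: C7H17N.
  M = 7(12.011) + 17(1.008) + 14.007
    = 84.077 + 17.136 + 14.007 = 115.220

115.22 g/mol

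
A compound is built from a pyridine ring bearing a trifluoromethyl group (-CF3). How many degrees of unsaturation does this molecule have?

Atom tally by fragment:
  pyridine ring core → C:5 H:5 N:1
  (− 1 ring H displaced by substituents)
  + CF3 → C:1 F:3
Element totals:
  C: 6
  H: 4
  F: 3
  N: 1
Molecular formula: C6H4F3N.
DoU = (2C + 2 + N − H − X) / 2 = (2·6 + 2 + 1 − 4 − 3) / 2 = 4.

4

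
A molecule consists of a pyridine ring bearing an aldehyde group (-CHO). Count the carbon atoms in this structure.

Atom tally by fragment:
  pyridine ring core → C:5 H:5 N:1
  (− 1 ring H displaced by substituents)
  + CHO → C:1 H:1 O:1
Element totals:
  C: 6
  H: 5
  N: 1
  O: 1

6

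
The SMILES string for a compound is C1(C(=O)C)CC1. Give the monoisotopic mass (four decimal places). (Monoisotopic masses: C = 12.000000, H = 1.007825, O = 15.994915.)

84.0575

Atom tally by fragment:
  cyclopropane ring core → C:3 H:6
  (− 1 ring H displaced by substituents)
  + COCH3 → C:2 H:3 O:1
Element totals:
  C: 5
  H: 8
  O: 1
Molecular formula: C5H8O.
  M = 5(12.0) + 8(1.007825) + 15.994915
    = 60.000000 + 8.062600 + 15.994915 = 84.057515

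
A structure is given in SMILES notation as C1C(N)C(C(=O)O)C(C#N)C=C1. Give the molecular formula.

Atom tally by fragment:
  cyclohexene ring core → C:6 H:10
  (− 3 ring H displaced by substituents)
  + NH2 → N:1 H:2
  + COOH → C:1 H:1 O:2
  + CN → C:1 N:1
Element totals:
  C: 8
  H: 10
  N: 2
  O: 2

C8H10N2O2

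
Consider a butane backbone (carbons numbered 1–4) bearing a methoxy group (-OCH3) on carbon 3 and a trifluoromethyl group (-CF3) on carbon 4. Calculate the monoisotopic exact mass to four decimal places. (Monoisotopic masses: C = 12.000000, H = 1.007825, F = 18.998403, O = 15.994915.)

Atom tally by fragment:
  CH3 → C:1 H:3
  CH2 → C:1 H:2
  CH(OCH3) → C:2 H:4 O:1
  CH2CF3 → C:2 H:2 F:3
Element totals:
  C: 6
  H: 11
  F: 3
  O: 1
Molecular formula: C6H11F3O.
  M = 6(12.0) + 11(1.007825) + 3(18.998403) + 15.994915
    = 72.000000 + 11.086075 + 56.995209 + 15.994915 = 156.076199

156.0762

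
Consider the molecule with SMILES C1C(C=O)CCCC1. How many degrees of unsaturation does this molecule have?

2

Atom tally by fragment:
  cyclohexane ring core → C:6 H:12
  (− 1 ring H displaced by substituents)
  + CHO → C:1 H:1 O:1
Element totals:
  C: 7
  H: 12
  O: 1
Molecular formula: C7H12O.
DoU = (2C + 2 + N − H − X) / 2 = (2·7 + 2 + 0 − 12 − 0) / 2 = 2.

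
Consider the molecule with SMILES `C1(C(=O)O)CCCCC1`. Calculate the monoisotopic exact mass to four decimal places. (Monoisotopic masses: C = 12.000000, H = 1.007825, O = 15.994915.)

Atom tally by fragment:
  cyclohexane ring core → C:6 H:12
  (− 1 ring H displaced by substituents)
  + COOH → C:1 H:1 O:2
Element totals:
  C: 7
  H: 12
  O: 2
Molecular formula: C7H12O2.
  M = 7(12.0) + 12(1.007825) + 2(15.994915)
    = 84.000000 + 12.093900 + 31.989830 = 128.083730

128.0837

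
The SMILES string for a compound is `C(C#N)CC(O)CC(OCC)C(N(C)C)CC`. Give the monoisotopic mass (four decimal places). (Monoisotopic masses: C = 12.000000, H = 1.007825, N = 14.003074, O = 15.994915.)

Atom tally by fragment:
  NCCH2 → C:2 H:2 N:1
  CH2 → C:1 H:2
  CH(OH) → C:1 H:2 O:1
  CH2 → C:1 H:2
  CH(OC2H5) → C:3 H:6 O:1
  CH(N(CH3)2) → C:3 H:7 N:1
  CH2 → C:1 H:2
  CH3 → C:1 H:3
Element totals:
  C: 13
  H: 26
  N: 2
  O: 2
Molecular formula: C13H26N2O2.
  M = 13(12.0) + 26(1.007825) + 2(14.003074) + 2(15.994915)
    = 156.000000 + 26.203450 + 28.006148 + 31.989830 = 242.199428

242.1994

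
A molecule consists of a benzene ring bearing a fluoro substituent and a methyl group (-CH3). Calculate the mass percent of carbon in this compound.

76.34%

Atom tally by fragment:
  benzene ring core → C:6 H:6
  (− 2 ring H displaced by substituents)
  + F → F:1
  + CH3 → C:1 H:3
Element totals:
  C: 7
  H: 7
  F: 1
Molecular formula: C7H7F.
Molar mass = 110.131 g/mol.
Mass from C: 7 × 12.011 = 84.077 g/mol.
%C = 84.077 / 110.131 × 100 = 76.34%.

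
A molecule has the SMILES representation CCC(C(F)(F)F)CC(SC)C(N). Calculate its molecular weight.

215.28 g/mol

Atom tally by fragment:
  CH3 → C:1 H:3
  CH2 → C:1 H:2
  CH(CF3) → C:2 H:1 F:3
  CH2 → C:1 H:2
  CH(SCH3) → C:2 H:4 S:1
  CH2NH2 → C:1 H:4 N:1
Element totals:
  C: 8
  H: 16
  F: 3
  N: 1
  S: 1
Molecular formula: C8H16F3NS.
  M = 8(12.011) + 16(1.008) + 3(18.998) + 14.007 + 32.06
    = 96.088 + 16.128 + 56.994 + 14.007 + 32.060 = 215.277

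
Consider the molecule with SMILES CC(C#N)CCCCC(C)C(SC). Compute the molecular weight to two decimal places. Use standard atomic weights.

Atom tally by fragment:
  CH3 → C:1 H:3
  CH(CN) → C:2 H:1 N:1
  CH2 → C:1 H:2
  CH2 → C:1 H:2
  CH2 → C:1 H:2
  CH2 → C:1 H:2
  CH(CH3) → C:2 H:4
  CH2SCH3 → C:2 H:5 S:1
Element totals:
  C: 11
  H: 21
  N: 1
  S: 1
Molecular formula: C11H21NS.
  M = 11(12.011) + 21(1.008) + 14.007 + 32.06
    = 132.121 + 21.168 + 14.007 + 32.060 = 199.356

199.36 g/mol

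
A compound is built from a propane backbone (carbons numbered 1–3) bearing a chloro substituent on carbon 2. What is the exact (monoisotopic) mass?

78.0236

Atom tally by fragment:
  CH3 → C:1 H:3
  CH(Cl) → C:1 H:1 Cl:1
  CH3 → C:1 H:3
Element totals:
  C: 3
  H: 7
  Cl: 1
Molecular formula: C3H7Cl.
  M = 3(12.0) + 7(1.007825) + 34.968853
    = 36.000000 + 7.054775 + 34.968853 = 78.023628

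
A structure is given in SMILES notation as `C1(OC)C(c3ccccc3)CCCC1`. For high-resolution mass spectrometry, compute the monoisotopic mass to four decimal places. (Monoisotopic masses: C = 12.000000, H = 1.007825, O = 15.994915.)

190.1358

Atom tally by fragment:
  cyclohexane ring core → C:6 H:12
  (− 2 ring H displaced by substituents)
  + OCH3 → C:1 H:3 O:1
  + C6H5 → C:6 H:5
Element totals:
  C: 13
  H: 18
  O: 1
Molecular formula: C13H18O.
  M = 13(12.0) + 18(1.007825) + 15.994915
    = 156.000000 + 18.140850 + 15.994915 = 190.135765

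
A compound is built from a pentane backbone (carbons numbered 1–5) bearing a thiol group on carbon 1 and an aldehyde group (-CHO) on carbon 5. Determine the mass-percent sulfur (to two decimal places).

24.25%

Atom tally by fragment:
  HSCH2 → C:1 H:3 S:1
  CH2 → C:1 H:2
  CH2 → C:1 H:2
  CH2 → C:1 H:2
  CH2CHO → C:2 H:3 O:1
Element totals:
  C: 6
  H: 12
  O: 1
  S: 1
Molecular formula: C6H12OS.
Molar mass = 132.221 g/mol.
Mass from S: 1 × 32.06 = 32.060 g/mol.
%S = 32.060 / 132.221 × 100 = 24.25%.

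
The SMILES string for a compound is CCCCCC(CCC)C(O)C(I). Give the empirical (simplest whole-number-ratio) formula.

C11H23IO

Atom tally by fragment:
  CH3 → C:1 H:3
  CH2 → C:1 H:2
  CH2 → C:1 H:2
  CH2 → C:1 H:2
  CH2 → C:1 H:2
  CH(CH2CH2CH3) → C:4 H:8
  CH(OH) → C:1 H:2 O:1
  CH2I → C:1 H:2 I:1
Element totals:
  C: 11
  H: 23
  I: 1
  O: 1
Molecular formula: C11H23IO.
gcd of subscripts (11, 23, 1, 1) = 1, so the empirical formula equals the molecular formula.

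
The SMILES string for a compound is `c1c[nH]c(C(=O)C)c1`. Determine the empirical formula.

Atom tally by fragment:
  pyrrole ring core → C:4 H:5 N:1
  (− 1 ring H displaced by substituents)
  + COCH3 → C:2 H:3 O:1
Element totals:
  C: 6
  H: 7
  N: 1
  O: 1
Molecular formula: C6H7NO.
gcd of subscripts (6, 7, 1, 1) = 1, so the empirical formula equals the molecular formula.

C6H7NO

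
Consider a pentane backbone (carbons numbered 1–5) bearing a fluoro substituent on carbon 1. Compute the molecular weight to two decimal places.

90.14 g/mol

Atom tally by fragment:
  FCH2 → C:1 H:2 F:1
  CH2 → C:1 H:2
  CH2 → C:1 H:2
  CH2 → C:1 H:2
  CH3 → C:1 H:3
Element totals:
  C: 5
  H: 11
  F: 1
Molecular formula: C5H11F.
  M = 5(12.011) + 11(1.008) + 18.998
    = 60.055 + 11.088 + 18.998 = 90.141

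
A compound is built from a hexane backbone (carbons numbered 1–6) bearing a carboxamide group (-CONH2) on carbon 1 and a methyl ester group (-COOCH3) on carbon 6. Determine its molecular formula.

C9H17NO3

Atom tally by fragment:
  H2NOCCH2 → C:2 H:4 O:1 N:1
  CH2 → C:1 H:2
  CH2 → C:1 H:2
  CH2 → C:1 H:2
  CH2 → C:1 H:2
  CH2COOCH3 → C:3 H:5 O:2
Element totals:
  C: 9
  H: 17
  N: 1
  O: 3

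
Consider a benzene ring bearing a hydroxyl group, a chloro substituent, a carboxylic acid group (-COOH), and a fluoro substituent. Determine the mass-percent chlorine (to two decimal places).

Atom tally by fragment:
  benzene ring core → C:6 H:6
  (− 4 ring H displaced by substituents)
  + OH → O:1 H:1
  + Cl → Cl:1
  + COOH → C:1 H:1 O:2
  + F → F:1
Element totals:
  C: 7
  H: 4
  Cl: 1
  F: 1
  O: 3
Molecular formula: C7H4ClFO3.
Molar mass = 190.554 g/mol.
Mass from Cl: 1 × 35.45 = 35.450 g/mol.
%Cl = 35.450 / 190.554 × 100 = 18.60%.

18.60%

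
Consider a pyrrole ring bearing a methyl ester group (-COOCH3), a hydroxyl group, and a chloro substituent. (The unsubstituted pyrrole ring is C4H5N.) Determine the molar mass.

Atom tally by fragment:
  pyrrole ring core → C:4 H:5 N:1
  (− 3 ring H displaced by substituents)
  + COOCH3 → C:2 H:3 O:2
  + OH → O:1 H:1
  + Cl → Cl:1
Element totals:
  C: 6
  H: 6
  Cl: 1
  N: 1
  O: 3
Molecular formula: C6H6ClNO3.
  M = 6(12.011) + 6(1.008) + 35.45 + 14.007 + 3(15.999)
    = 72.066 + 6.048 + 35.450 + 14.007 + 47.997 = 175.568

175.57 g/mol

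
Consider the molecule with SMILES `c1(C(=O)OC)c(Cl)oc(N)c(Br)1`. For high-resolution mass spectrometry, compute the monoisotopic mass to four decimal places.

252.9141

Atom tally by fragment:
  furan ring core → C:4 H:4 O:1
  (− 4 ring H displaced by substituents)
  + COOCH3 → C:2 H:3 O:2
  + Cl → Cl:1
  + NH2 → N:1 H:2
  + Br → Br:1
Element totals:
  C: 6
  H: 5
  Br: 1
  Cl: 1
  N: 1
  O: 3
Molecular formula: C6H5BrClNO3.
  M = 6(12.0) + 5(1.007825) + 78.918338 + 34.968853 + 14.003074 + 3(15.994915)
    = 72.000000 + 5.039125 + 78.918338 + 34.968853 + 14.003074 + 47.984745 = 252.914135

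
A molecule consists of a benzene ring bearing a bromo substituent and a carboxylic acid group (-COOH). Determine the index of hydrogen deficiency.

5

Atom tally by fragment:
  benzene ring core → C:6 H:6
  (− 2 ring H displaced by substituents)
  + Br → Br:1
  + COOH → C:1 H:1 O:2
Element totals:
  C: 7
  H: 5
  Br: 1
  O: 2
Molecular formula: C7H5BrO2.
DoU = (2C + 2 + N − H − X) / 2 = (2·7 + 2 + 0 − 5 − 1) / 2 = 5.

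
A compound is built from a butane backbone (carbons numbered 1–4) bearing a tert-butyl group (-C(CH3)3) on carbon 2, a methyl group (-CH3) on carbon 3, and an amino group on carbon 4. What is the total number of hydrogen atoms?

Atom tally by fragment:
  CH3 → C:1 H:3
  CH(C(CH3)3) → C:5 H:10
  CH(CH3) → C:2 H:4
  CH2NH2 → C:1 H:4 N:1
Element totals:
  C: 9
  H: 21
  N: 1

21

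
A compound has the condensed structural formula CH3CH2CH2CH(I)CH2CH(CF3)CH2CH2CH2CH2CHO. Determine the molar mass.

364.19 g/mol

Atom tally by fragment:
  CH3 → C:1 H:3
  CH2 → C:1 H:2
  CH2 → C:1 H:2
  CH(I) → C:1 H:1 I:1
  CH2 → C:1 H:2
  CH(CF3) → C:2 H:1 F:3
  CH2 → C:1 H:2
  CH2 → C:1 H:2
  CH2 → C:1 H:2
  CH2CHO → C:2 H:3 O:1
Element totals:
  C: 12
  H: 20
  F: 3
  I: 1
  O: 1
Molecular formula: C12H20F3IO.
  M = 12(12.011) + 20(1.008) + 3(18.998) + 126.904 + 15.999
    = 144.132 + 20.160 + 56.994 + 126.904 + 15.999 = 364.189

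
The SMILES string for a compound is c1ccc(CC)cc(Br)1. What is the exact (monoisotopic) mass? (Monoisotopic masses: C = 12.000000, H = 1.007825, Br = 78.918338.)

Atom tally by fragment:
  benzene ring core → C:6 H:6
  (− 2 ring H displaced by substituents)
  + C2H5 → C:2 H:5
  + Br → Br:1
Element totals:
  C: 8
  H: 9
  Br: 1
Molecular formula: C8H9Br.
  M = 8(12.0) + 9(1.007825) + 78.918338
    = 96.000000 + 9.070425 + 78.918338 = 183.988763

183.9888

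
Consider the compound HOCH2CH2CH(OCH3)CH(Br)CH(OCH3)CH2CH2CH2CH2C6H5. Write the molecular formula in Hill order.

C17H27BrO3

Element totals:
  C: 17
  H: 27
  Br: 1
  O: 3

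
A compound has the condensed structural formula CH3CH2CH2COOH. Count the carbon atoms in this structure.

4

Atom tally by fragment:
  CH3 → C:1 H:3
  CH2 → C:1 H:2
  CH2COOH → C:2 H:3 O:2
Element totals:
  C: 4
  H: 8
  O: 2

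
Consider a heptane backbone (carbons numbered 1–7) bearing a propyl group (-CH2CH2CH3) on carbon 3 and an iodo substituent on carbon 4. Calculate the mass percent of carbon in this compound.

44.79%

Atom tally by fragment:
  CH3 → C:1 H:3
  CH2 → C:1 H:2
  CH(CH2CH2CH3) → C:4 H:8
  CH(I) → C:1 H:1 I:1
  CH2 → C:1 H:2
  CH2 → C:1 H:2
  CH3 → C:1 H:3
Element totals:
  C: 10
  H: 21
  I: 1
Molecular formula: C10H21I.
Molar mass = 268.182 g/mol.
Mass from C: 10 × 12.011 = 120.110 g/mol.
%C = 120.110 / 268.182 × 100 = 44.79%.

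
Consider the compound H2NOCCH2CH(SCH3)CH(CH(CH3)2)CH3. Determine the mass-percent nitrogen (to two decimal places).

Atom tally by fragment:
  H2NOCCH2 → C:2 H:4 O:1 N:1
  CH(SCH3) → C:2 H:4 S:1
  CH(CH(CH3)2) → C:4 H:8
  CH3 → C:1 H:3
Element totals:
  C: 9
  H: 19
  N: 1
  O: 1
  S: 1
Molecular formula: C9H19NOS.
Molar mass = 189.317 g/mol.
Mass from N: 1 × 14.007 = 14.007 g/mol.
%N = 14.007 / 189.317 × 100 = 7.40%.

7.40%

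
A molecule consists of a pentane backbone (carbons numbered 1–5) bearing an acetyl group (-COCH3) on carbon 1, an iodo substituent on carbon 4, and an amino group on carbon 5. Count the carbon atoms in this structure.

7

Atom tally by fragment:
  CH3COCH2 → C:3 H:5 O:1
  CH2 → C:1 H:2
  CH2 → C:1 H:2
  CH(I) → C:1 H:1 I:1
  CH2NH2 → C:1 H:4 N:1
Element totals:
  C: 7
  H: 14
  I: 1
  N: 1
  O: 1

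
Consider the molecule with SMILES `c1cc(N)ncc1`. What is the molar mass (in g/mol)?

Atom tally by fragment:
  pyridine ring core → C:5 H:5 N:1
  (− 1 ring H displaced by substituents)
  + NH2 → N:1 H:2
Element totals:
  C: 5
  H: 6
  N: 2
Molecular formula: C5H6N2.
  M = 5(12.011) + 6(1.008) + 2(14.007)
    = 60.055 + 6.048 + 28.014 = 94.117

94.12 g/mol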